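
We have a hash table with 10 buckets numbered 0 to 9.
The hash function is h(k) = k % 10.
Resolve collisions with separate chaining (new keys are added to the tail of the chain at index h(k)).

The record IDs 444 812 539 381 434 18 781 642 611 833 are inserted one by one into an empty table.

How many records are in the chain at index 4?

Insert 444: h=4, bucket 4 empty -> new chain.
Insert 812: h=2, bucket 2 empty -> new chain.
Insert 539: h=9, bucket 9 empty -> new chain.
Insert 381: h=1, bucket 1 empty -> new chain.
Insert 434: h=4, bucket 4 nonempty -> append to chain.
Insert 18: h=8, bucket 8 empty -> new chain.
Insert 781: h=1, bucket 1 nonempty -> append to chain.
Insert 642: h=2, bucket 2 nonempty -> append to chain.
Insert 611: h=1, bucket 1 nonempty -> append to chain.
Insert 833: h=3, bucket 3 empty -> new chain.
Final buckets:
0: .
1: 381 -> 781 -> 611
2: 812 -> 642
3: 833
4: 444 -> 434
5: .
6: .
7: .
8: 18
9: 539

2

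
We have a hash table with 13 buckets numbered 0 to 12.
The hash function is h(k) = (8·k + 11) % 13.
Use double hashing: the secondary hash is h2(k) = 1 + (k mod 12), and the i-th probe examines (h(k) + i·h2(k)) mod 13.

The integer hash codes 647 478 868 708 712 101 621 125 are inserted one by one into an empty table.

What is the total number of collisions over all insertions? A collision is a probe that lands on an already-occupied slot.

647: h=0 -> slot 0
478: h=0, h2=11, probe 0,11 -> slot 11
868: h=0, h2=5, probe 0,5 -> slot 5
708: h=7 -> slot 7
712: h=0, h2=5, probe 0,5,10 -> slot 10
101: h=0, h2=6, probe 0,6 -> slot 6
621: h=0, h2=10, probe 0,10,7,4 -> slot 4
125: h=10, h2=6, probe 10,3 -> slot 3
Table: [647, _, _, 125, 621, 868, 101, 708, _, _, 712, 478, _]

9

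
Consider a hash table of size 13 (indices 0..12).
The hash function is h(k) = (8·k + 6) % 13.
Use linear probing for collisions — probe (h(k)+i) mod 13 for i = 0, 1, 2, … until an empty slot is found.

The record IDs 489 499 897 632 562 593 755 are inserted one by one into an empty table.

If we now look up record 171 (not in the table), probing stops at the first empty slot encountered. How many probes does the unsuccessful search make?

2

489 hashes to 5; slot 5 is free -> place at 5.
499 hashes to 7; slot 7 is free -> place at 7.
897 hashes to 6; slot 6 is free -> place at 6.
632 hashes to 5; 5,6,7 taken -> place at 8.
562 hashes to 4; slot 4 is free -> place at 4.
593 hashes to 5; 5,6,7,8 taken -> place at 9.
755 hashes to 1; slot 1 is free -> place at 1.
Table: [∅, 755, ∅, ∅, 562, 489, 897, 499, 632, 593, ∅, ∅, ∅]
Lookup 171: h=9, probe 9,10 → slot 10 empty, not found.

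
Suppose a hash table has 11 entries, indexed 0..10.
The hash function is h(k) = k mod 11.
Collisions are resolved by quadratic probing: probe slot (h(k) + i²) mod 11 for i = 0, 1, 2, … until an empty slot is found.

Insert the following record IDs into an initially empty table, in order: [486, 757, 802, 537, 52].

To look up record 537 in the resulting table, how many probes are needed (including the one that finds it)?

4

Insert 486: h=2, slot 2 empty => index 2.
Insert 757: h=9, slot 9 empty => index 9.
Insert 802: h=10, slot 10 empty => index 10.
Insert 537: h=9, slots 9,10,2 occupied => index 7.
Insert 52: h=8, slot 8 empty => index 8.
Table: [., ., 486, ., ., ., ., 537, 52, 757, 802]
Lookup 537: h=9, probe 9,10,2,7 → found at 7.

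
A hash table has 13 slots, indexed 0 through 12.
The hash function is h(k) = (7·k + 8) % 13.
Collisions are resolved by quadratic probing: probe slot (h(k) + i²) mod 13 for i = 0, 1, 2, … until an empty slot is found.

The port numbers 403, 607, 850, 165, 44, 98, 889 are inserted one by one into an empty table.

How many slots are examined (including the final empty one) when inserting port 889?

4

403 hashes to 8; slot 8 is free -> place at 8.
607 hashes to 6; slot 6 is free -> place at 6.
850 hashes to 4; slot 4 is free -> place at 4.
165 hashes to 6; 6 taken -> place at 7.
44 hashes to 4; 4 taken -> place at 5.
98 hashes to 5; 5,6 taken -> place at 9.
889 hashes to 4; 4,5,8 taken -> place at 0.
Table: [889, —, —, —, 850, 44, 607, 165, 403, 98, —, —, —]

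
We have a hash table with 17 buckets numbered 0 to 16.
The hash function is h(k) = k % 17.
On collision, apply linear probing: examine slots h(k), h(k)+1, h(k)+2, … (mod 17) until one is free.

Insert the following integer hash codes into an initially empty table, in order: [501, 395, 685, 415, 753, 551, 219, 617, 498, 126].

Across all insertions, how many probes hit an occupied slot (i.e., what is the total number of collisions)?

501: h=8 => slot 8
395: h=4 => slot 4
685: h=5 => slot 5
415: h=7 => slot 7
753: h=5, probe 5,6 => slot 6
551: h=7, probe 7,8,9 => slot 9
219: h=15 => slot 15
617: h=5, probe 5,6,7,8,9,10 => slot 10
498: h=5, probe 5,6,7,8,9,10,11 => slot 11
126: h=7, probe 7,8,9,10,11,12 => slot 12
Table: [., ., ., ., 395, 685, 753, 415, 501, 551, 617, 498, 126, ., ., 219, .]

19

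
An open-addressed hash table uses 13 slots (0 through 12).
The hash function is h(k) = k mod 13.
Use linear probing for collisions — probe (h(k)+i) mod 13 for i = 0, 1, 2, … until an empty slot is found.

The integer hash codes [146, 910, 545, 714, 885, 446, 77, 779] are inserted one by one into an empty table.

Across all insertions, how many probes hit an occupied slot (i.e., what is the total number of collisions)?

16

146 hashes to 3; slot 3 is free -> place at 3.
910 hashes to 0; slot 0 is free -> place at 0.
545 hashes to 12; slot 12 is free -> place at 12.
714 hashes to 12; 12,0 taken -> place at 1.
885 hashes to 1; 1 taken -> place at 2.
446 hashes to 4; slot 4 is free -> place at 4.
77 hashes to 12; 12,0,1,2,3,4 taken -> place at 5.
779 hashes to 12; 12,0,1,2,3,4,5 taken -> place at 6.
Table: [910, 714, 885, 146, 446, 77, 779, -, -, -, -, -, 545]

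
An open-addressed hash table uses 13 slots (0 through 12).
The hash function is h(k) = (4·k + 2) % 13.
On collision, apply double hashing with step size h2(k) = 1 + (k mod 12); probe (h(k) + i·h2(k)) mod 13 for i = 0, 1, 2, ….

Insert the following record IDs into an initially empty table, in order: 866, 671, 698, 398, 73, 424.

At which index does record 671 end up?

866 hashes to 8; slot 8 is free -> place at 8.
671 hashes to 8, h2=12; 8 taken -> place at 7.
698 hashes to 12; slot 12 is free -> place at 12.
398 hashes to 8, h2=3; 8 taken -> place at 11.
73 hashes to 8, h2=2; 8 taken -> place at 10.
424 hashes to 8, h2=5; 8 taken -> place at 0.
Table: [424, ∅, ∅, ∅, ∅, ∅, ∅, 671, 866, ∅, 73, 398, 698]

7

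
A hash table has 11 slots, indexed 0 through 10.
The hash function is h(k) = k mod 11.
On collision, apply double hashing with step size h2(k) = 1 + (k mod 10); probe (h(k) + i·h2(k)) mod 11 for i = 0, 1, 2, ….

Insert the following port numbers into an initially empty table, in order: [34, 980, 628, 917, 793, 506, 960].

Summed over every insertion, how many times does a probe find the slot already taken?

34 hashes to 1; slot 1 is free => place at 1.
980 hashes to 1, h2=1; 1 taken => place at 2.
628 hashes to 1, h2=9; 1 taken => place at 10.
917 hashes to 4; slot 4 is free => place at 4.
793 hashes to 1, h2=4; 1 taken => place at 5.
506 hashes to 0; slot 0 is free => place at 0.
960 hashes to 3; slot 3 is free => place at 3.
Table: [506, 34, 980, 960, 917, 793, _, _, _, _, 628]

3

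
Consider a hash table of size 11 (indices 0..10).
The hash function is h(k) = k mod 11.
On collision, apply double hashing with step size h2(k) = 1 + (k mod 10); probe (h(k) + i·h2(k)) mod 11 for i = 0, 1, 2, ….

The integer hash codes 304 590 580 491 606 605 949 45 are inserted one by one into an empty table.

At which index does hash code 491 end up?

304 hashes to 7; slot 7 is free => place at 7.
590 hashes to 7, h2=1; 7 taken => place at 8.
580 hashes to 8, h2=1; 8 taken => place at 9.
491 hashes to 7, h2=2; 7,9 taken => place at 0.
606 hashes to 1; slot 1 is free => place at 1.
605 hashes to 0, h2=6; 0 taken => place at 6.
949 hashes to 3; slot 3 is free => place at 3.
45 hashes to 1, h2=6; 1,7 taken => place at 2.
Table: [491, 606, 45, 949, —, —, 605, 304, 590, 580, —]

0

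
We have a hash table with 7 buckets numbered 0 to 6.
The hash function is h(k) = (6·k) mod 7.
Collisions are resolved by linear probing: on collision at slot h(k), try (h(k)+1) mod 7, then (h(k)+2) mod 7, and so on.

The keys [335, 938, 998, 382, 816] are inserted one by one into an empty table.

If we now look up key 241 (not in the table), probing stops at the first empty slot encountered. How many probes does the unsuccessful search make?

3

335: h=1 => slot 1
938: h=0 => slot 0
998: h=3 => slot 3
382: h=3, probe 3,4 => slot 4
816: h=3, probe 3,4,5 => slot 5
Table: [938, 335, ∅, 998, 382, 816, ∅]
Lookup 241: h=4, probe 4,5,6 → slot 6 empty, not found.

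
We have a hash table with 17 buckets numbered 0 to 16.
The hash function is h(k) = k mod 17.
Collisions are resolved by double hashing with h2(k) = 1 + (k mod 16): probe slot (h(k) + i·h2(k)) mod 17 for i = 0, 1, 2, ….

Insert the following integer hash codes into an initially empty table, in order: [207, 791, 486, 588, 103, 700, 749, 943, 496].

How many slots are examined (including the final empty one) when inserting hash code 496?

2

Insert 207: h=3, slot 3 empty => index 3.
Insert 791: h=9, slot 9 empty => index 9.
Insert 486: h=10, slot 10 empty => index 10.
Insert 588: h=10, h2=13, slot 10 occupied => index 6.
Insert 103: h=1, slot 1 empty => index 1.
Insert 700: h=3, h2=13, slot 3 occupied => index 16.
Insert 749: h=1, h2=14, slot 1 occupied => index 15.
Insert 943: h=8, slot 8 empty => index 8.
Insert 496: h=3, h2=1, slot 3 occupied => index 4.
Table: [—, 103, —, 207, 496, —, 588, —, 943, 791, 486, —, —, —, —, 749, 700]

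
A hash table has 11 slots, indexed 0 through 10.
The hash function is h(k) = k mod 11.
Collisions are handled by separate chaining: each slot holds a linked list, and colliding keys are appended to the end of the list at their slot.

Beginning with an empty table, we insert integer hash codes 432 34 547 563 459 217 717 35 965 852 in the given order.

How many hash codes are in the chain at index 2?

432 -> bucket 3
34 -> bucket 1
547 -> bucket 8
563 -> bucket 2
459 -> bucket 8 (collision)
217 -> bucket 8 (collision)
717 -> bucket 2 (collision)
35 -> bucket 2 (collision)
965 -> bucket 8 (collision)
852 -> bucket 5
Final buckets:
0: _
1: 34
2: 563 -> 717 -> 35
3: 432
4: _
5: 852
6: _
7: _
8: 547 -> 459 -> 217 -> 965
9: _
10: _

3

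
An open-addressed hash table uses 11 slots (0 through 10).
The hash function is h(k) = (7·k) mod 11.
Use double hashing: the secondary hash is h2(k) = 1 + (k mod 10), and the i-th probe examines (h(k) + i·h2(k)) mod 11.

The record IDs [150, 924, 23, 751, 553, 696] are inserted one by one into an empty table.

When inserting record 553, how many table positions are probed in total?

2

Insert 150: h=5, slot 5 empty -> index 5.
Insert 924: h=0, slot 0 empty -> index 0.
Insert 23: h=7, slot 7 empty -> index 7.
Insert 751: h=10, slot 10 empty -> index 10.
Insert 553: h=10, h2=4, slot 10 occupied -> index 3.
Insert 696: h=10, h2=7, slot 10 occupied -> index 6.
Table: [924, ., ., 553, ., 150, 696, 23, ., ., 751]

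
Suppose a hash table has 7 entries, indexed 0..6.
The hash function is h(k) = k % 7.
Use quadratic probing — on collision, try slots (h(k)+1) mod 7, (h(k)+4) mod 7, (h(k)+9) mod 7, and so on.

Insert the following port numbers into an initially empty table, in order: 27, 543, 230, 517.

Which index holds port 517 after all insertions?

3

Insert 27: h=6, slot 6 empty → index 6.
Insert 543: h=4, slot 4 empty → index 4.
Insert 230: h=6, slot 6 occupied → index 0.
Insert 517: h=6, slots 6,0 occupied → index 3.
Table: [230, ., ., 517, 543, ., 27]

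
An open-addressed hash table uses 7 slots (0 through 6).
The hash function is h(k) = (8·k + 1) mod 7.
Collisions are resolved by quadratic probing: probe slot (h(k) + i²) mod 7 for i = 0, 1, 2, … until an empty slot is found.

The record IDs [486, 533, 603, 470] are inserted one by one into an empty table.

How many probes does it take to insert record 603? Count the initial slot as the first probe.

486 hashes to 4; slot 4 is free → place at 4.
533 hashes to 2; slot 2 is free → place at 2.
603 hashes to 2; 2 taken → place at 3.
470 hashes to 2; 2,3 taken → place at 6.
Table: [., ., 533, 603, 486, ., 470]

2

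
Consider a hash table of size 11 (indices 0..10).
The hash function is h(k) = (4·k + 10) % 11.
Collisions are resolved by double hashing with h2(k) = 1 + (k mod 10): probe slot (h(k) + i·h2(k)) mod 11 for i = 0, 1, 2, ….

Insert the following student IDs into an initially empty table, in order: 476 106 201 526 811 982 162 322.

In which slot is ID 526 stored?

9

476 hashes to 0; slot 0 is free -> place at 0.
106 hashes to 5; slot 5 is free -> place at 5.
201 hashes to 0, h2=2; 0 taken -> place at 2.
526 hashes to 2, h2=7; 2 taken -> place at 9.
811 hashes to 9, h2=2; 9,0,2 taken -> place at 4.
982 hashes to 0, h2=3; 0 taken -> place at 3.
162 hashes to 9, h2=3; 9 taken -> place at 1.
322 hashes to 0, h2=3; 0,3 taken -> place at 6.
Table: [476, 162, 201, 982, 811, 106, 322, -, -, 526, -]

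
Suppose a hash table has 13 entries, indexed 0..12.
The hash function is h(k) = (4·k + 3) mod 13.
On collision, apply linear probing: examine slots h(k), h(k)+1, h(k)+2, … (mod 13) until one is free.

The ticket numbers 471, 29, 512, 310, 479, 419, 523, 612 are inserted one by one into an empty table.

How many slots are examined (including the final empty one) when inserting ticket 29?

471: h=2 -> slot 2
29: h=2, probe 2,3 -> slot 3
512: h=10 -> slot 10
310: h=8 -> slot 8
479: h=8, probe 8,9 -> slot 9
419: h=2, probe 2,3,4 -> slot 4
523: h=2, probe 2,3,4,5 -> slot 5
612: h=7 -> slot 7
Table: [-, -, 471, 29, 419, 523, -, 612, 310, 479, 512, -, -]

2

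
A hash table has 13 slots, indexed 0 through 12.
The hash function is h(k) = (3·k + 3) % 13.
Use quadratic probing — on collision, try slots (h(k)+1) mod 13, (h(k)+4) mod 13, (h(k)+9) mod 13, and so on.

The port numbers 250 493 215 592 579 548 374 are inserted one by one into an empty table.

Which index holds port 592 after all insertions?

2

250 hashes to 12; slot 12 is free → place at 12.
493 hashes to 0; slot 0 is free → place at 0.
215 hashes to 11; slot 11 is free → place at 11.
592 hashes to 11; 11,12 taken → place at 2.
579 hashes to 11; 11,12,2 taken → place at 7.
548 hashes to 9; slot 9 is free → place at 9.
374 hashes to 7; 7 taken → place at 8.
Table: [493, -, 592, -, -, -, -, 579, 374, 548, -, 215, 250]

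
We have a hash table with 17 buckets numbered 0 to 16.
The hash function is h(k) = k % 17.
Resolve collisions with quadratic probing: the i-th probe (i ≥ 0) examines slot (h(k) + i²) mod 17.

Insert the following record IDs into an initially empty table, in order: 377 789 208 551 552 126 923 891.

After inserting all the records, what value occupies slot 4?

208

Insert 377: h=3, slot 3 empty => index 3.
Insert 789: h=7, slot 7 empty => index 7.
Insert 208: h=4, slot 4 empty => index 4.
Insert 551: h=7, slot 7 occupied => index 8.
Insert 552: h=8, slot 8 occupied => index 9.
Insert 126: h=7, slots 7,8 occupied => index 11.
Insert 923: h=5, slot 5 empty => index 5.
Insert 891: h=7, slots 7,8,11 occupied => index 16.
Table: [—, —, —, 377, 208, 923, —, 789, 551, 552, —, 126, —, —, —, —, 891]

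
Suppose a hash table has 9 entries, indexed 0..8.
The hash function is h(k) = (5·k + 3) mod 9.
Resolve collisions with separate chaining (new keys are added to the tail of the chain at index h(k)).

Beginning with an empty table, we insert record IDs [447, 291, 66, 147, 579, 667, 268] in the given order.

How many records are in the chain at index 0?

4

447 -> bucket 6
291 -> bucket 0
66 -> bucket 0 (collision)
147 -> bucket 0 (collision)
579 -> bucket 0 (collision)
667 -> bucket 8
268 -> bucket 2
Final buckets:
0: 291 -> 66 -> 147 -> 579
1: ∅
2: 268
3: ∅
4: ∅
5: ∅
6: 447
7: ∅
8: 667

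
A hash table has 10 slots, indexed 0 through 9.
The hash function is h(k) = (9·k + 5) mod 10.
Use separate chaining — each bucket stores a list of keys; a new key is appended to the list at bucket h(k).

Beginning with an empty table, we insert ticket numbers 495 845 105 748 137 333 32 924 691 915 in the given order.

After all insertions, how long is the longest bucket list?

4

Insert 495: h=0, bucket 0 empty -> new chain.
Insert 845: h=0, bucket 0 nonempty -> append to chain.
Insert 105: h=0, bucket 0 nonempty -> append to chain.
Insert 748: h=7, bucket 7 empty -> new chain.
Insert 137: h=8, bucket 8 empty -> new chain.
Insert 333: h=2, bucket 2 empty -> new chain.
Insert 32: h=3, bucket 3 empty -> new chain.
Insert 924: h=1, bucket 1 empty -> new chain.
Insert 691: h=4, bucket 4 empty -> new chain.
Insert 915: h=0, bucket 0 nonempty -> append to chain.
Final buckets:
0: 495 -> 845 -> 105 -> 915
1: 924
2: 333
3: 32
4: 691
5: -
6: -
7: 748
8: 137
9: -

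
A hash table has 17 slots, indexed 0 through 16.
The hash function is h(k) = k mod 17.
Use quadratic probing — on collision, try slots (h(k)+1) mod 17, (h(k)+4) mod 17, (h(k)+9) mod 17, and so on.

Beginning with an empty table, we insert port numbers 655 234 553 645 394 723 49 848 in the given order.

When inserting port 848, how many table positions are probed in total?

3

655 hashes to 9; slot 9 is free => place at 9.
234 hashes to 13; slot 13 is free => place at 13.
553 hashes to 9; 9 taken => place at 10.
645 hashes to 16; slot 16 is free => place at 16.
394 hashes to 3; slot 3 is free => place at 3.
723 hashes to 9; 9,10,13 taken => place at 1.
49 hashes to 15; slot 15 is free => place at 15.
848 hashes to 15; 15,16 taken => place at 2.
Table: [., 723, 848, 394, ., ., ., ., ., 655, 553, ., ., 234, ., 49, 645]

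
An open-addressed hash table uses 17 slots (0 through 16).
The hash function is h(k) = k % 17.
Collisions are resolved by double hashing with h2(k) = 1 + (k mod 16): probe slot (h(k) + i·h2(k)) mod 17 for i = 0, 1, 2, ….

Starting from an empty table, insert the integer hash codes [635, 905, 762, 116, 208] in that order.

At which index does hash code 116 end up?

2

Insert 635: h=6, slot 6 empty => index 6.
Insert 905: h=4, slot 4 empty => index 4.
Insert 762: h=14, slot 14 empty => index 14.
Insert 116: h=14, h2=5, slot 14 occupied => index 2.
Insert 208: h=4, h2=1, slot 4 occupied => index 5.
Table: [_, _, 116, _, 905, 208, 635, _, _, _, _, _, _, _, 762, _, _]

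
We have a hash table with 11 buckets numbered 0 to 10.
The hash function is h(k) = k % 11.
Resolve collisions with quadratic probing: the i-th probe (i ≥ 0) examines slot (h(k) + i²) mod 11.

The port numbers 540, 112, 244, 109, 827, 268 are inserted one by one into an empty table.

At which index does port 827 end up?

Insert 540: h=1, slot 1 empty => index 1.
Insert 112: h=2, slot 2 empty => index 2.
Insert 244: h=2, slot 2 occupied => index 3.
Insert 109: h=10, slot 10 empty => index 10.
Insert 827: h=2, slots 2,3 occupied => index 6.
Insert 268: h=4, slot 4 empty => index 4.
Table: [-, 540, 112, 244, 268, -, 827, -, -, -, 109]

6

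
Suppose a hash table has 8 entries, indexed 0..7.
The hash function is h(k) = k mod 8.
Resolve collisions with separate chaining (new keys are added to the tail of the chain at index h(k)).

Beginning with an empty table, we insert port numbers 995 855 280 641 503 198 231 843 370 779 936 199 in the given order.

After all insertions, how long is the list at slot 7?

4

Insert 995: h=3, bucket 3 empty → new chain.
Insert 855: h=7, bucket 7 empty → new chain.
Insert 280: h=0, bucket 0 empty → new chain.
Insert 641: h=1, bucket 1 empty → new chain.
Insert 503: h=7, bucket 7 nonempty → append to chain.
Insert 198: h=6, bucket 6 empty → new chain.
Insert 231: h=7, bucket 7 nonempty → append to chain.
Insert 843: h=3, bucket 3 nonempty → append to chain.
Insert 370: h=2, bucket 2 empty → new chain.
Insert 779: h=3, bucket 3 nonempty → append to chain.
Insert 936: h=0, bucket 0 nonempty → append to chain.
Insert 199: h=7, bucket 7 nonempty → append to chain.
Final buckets:
0: 280 -> 936
1: 641
2: 370
3: 995 -> 843 -> 779
4: .
5: .
6: 198
7: 855 -> 503 -> 231 -> 199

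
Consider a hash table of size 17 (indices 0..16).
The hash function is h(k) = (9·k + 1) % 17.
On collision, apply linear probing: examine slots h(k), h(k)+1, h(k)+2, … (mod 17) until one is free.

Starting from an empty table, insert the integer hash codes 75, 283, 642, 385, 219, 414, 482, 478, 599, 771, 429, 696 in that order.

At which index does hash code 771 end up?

6

75 hashes to 13; slot 13 is free → place at 13.
283 hashes to 15; slot 15 is free → place at 15.
642 hashes to 16; slot 16 is free → place at 16.
385 hashes to 15; 15,16 taken → place at 0.
219 hashes to 0; 0 taken → place at 1.
414 hashes to 4; slot 4 is free → place at 4.
482 hashes to 4; 4 taken → place at 5.
478 hashes to 2; slot 2 is free → place at 2.
599 hashes to 3; slot 3 is free → place at 3.
771 hashes to 4; 4,5 taken → place at 6.
429 hashes to 3; 3,4,5,6 taken → place at 7.
696 hashes to 9; slot 9 is free → place at 9.
Table: [385, 219, 478, 599, 414, 482, 771, 429, -, 696, -, -, -, 75, -, 283, 642]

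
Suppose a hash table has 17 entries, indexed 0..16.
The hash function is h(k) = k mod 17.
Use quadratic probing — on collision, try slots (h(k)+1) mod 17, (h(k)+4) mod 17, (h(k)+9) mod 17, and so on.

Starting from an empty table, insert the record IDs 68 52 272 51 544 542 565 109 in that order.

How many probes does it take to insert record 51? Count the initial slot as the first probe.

4

68 hashes to 0; slot 0 is free => place at 0.
52 hashes to 1; slot 1 is free => place at 1.
272 hashes to 0; 0,1 taken => place at 4.
51 hashes to 0; 0,1,4 taken => place at 9.
544 hashes to 0; 0,1,4,9 taken => place at 16.
542 hashes to 15; slot 15 is free => place at 15.
565 hashes to 4; 4 taken => place at 5.
109 hashes to 7; slot 7 is free => place at 7.
Table: [68, 52, ., ., 272, 565, ., 109, ., 51, ., ., ., ., ., 542, 544]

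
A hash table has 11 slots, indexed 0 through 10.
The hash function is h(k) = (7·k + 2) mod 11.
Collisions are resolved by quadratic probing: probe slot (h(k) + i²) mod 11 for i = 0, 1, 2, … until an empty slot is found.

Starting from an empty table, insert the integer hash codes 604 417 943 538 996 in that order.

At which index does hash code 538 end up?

Insert 604: h=6, slot 6 empty => index 6.
Insert 417: h=6, slot 6 occupied => index 7.
Insert 943: h=3, slot 3 empty => index 3.
Insert 538: h=6, slots 6,7 occupied => index 10.
Insert 996: h=0, slot 0 empty => index 0.
Table: [996, -, -, 943, -, -, 604, 417, -, -, 538]

10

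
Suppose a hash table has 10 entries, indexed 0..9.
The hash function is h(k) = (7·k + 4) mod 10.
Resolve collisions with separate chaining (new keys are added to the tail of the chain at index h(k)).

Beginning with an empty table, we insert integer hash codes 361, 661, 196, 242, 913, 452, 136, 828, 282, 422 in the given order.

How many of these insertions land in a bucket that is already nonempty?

361 → bucket 1
661 → bucket 1 (collision)
196 → bucket 6
242 → bucket 8
913 → bucket 5
452 → bucket 8 (collision)
136 → bucket 6 (collision)
828 → bucket 0
282 → bucket 8 (collision)
422 → bucket 8 (collision)
Final buckets:
0: 828
1: 361 -> 661
2: ∅
3: ∅
4: ∅
5: 913
6: 196 -> 136
7: ∅
8: 242 -> 452 -> 282 -> 422
9: ∅

5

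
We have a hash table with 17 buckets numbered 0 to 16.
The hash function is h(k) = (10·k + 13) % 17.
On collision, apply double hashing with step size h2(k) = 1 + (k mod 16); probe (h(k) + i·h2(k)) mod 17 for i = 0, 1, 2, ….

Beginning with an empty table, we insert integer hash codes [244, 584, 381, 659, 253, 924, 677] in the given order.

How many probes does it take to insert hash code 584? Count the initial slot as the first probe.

244: h=5 -> slot 5
584: h=5, h2=9, probe 5,14 -> slot 14
381: h=15 -> slot 15
659: h=7 -> slot 7
253: h=10 -> slot 10
924: h=5, h2=13, probe 5,1 -> slot 1
677: h=0 -> slot 0
Table: [677, 924, ., ., ., 244, ., 659, ., ., 253, ., ., ., 584, 381, .]

2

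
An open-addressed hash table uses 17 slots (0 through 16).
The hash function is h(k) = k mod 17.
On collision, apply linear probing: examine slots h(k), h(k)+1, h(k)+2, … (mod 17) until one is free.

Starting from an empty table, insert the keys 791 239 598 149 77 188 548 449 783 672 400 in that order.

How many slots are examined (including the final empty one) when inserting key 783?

791: h=9 -> slot 9
239: h=1 -> slot 1
598: h=3 -> slot 3
149: h=13 -> slot 13
77: h=9, probe 9,10 -> slot 10
188: h=1, probe 1,2 -> slot 2
548: h=4 -> slot 4
449: h=7 -> slot 7
783: h=1, probe 1,2,3,4,5 -> slot 5
672: h=9, probe 9,10,11 -> slot 11
400: h=9, probe 9,10,11,12 -> slot 12
Table: [—, 239, 188, 598, 548, 783, —, 449, —, 791, 77, 672, 400, 149, —, —, —]

5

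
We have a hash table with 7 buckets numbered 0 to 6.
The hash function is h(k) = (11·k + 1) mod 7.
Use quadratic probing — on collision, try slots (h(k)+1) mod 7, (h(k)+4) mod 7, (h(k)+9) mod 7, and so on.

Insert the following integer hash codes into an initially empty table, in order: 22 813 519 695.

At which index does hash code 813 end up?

22: h=5 → slot 5
813: h=5, probe 5,6 → slot 6
519: h=5, probe 5,6,2 → slot 2
695: h=2, probe 2,3 → slot 3
Table: [∅, ∅, 519, 695, ∅, 22, 813]

6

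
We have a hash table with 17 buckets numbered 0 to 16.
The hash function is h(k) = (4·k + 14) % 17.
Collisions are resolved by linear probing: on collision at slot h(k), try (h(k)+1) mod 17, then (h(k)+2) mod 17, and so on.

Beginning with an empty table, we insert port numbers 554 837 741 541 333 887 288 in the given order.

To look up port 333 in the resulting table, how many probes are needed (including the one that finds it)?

3

554: h=3 → slot 3
837: h=13 → slot 13
741: h=3, probe 3,4 → slot 4
541: h=2 → slot 2
333: h=3, probe 3,4,5 → slot 5
887: h=9 → slot 9
288: h=10 → slot 10
Table: [-, -, 541, 554, 741, 333, -, -, -, 887, 288, -, -, 837, -, -, -]
Lookup 333: h=3, probe 3,4,5 → found at 5.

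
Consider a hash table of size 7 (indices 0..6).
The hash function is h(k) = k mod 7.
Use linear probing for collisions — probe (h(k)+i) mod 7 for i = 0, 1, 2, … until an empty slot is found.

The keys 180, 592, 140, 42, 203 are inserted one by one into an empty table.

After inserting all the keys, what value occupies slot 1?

42

180 hashes to 5; slot 5 is free -> place at 5.
592 hashes to 4; slot 4 is free -> place at 4.
140 hashes to 0; slot 0 is free -> place at 0.
42 hashes to 0; 0 taken -> place at 1.
203 hashes to 0; 0,1 taken -> place at 2.
Table: [140, 42, 203, —, 592, 180, —]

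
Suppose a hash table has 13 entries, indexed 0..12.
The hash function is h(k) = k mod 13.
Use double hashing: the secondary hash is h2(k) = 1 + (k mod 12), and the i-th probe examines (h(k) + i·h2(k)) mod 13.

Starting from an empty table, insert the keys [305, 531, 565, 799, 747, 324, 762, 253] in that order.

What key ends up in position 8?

305: h=6 -> slot 6
531: h=11 -> slot 11
565: h=6, h2=2, probe 6,8 -> slot 8
799: h=6, h2=8, probe 6,1 -> slot 1
747: h=6, h2=4, probe 6,10 -> slot 10
324: h=12 -> slot 12
762: h=8, h2=7, probe 8,2 -> slot 2
253: h=6, h2=2, probe 6,8,10,12,1,3 -> slot 3
Table: [-, 799, 762, 253, -, -, 305, -, 565, -, 747, 531, 324]

565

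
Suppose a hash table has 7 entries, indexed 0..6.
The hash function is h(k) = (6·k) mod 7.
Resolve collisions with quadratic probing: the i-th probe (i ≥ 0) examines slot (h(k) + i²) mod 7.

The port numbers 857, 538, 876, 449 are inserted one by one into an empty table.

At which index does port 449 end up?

857: h=4 => slot 4
538: h=1 => slot 1
876: h=6 => slot 6
449: h=6, probe 6,0 => slot 0
Table: [449, 538, ., ., 857, ., 876]

0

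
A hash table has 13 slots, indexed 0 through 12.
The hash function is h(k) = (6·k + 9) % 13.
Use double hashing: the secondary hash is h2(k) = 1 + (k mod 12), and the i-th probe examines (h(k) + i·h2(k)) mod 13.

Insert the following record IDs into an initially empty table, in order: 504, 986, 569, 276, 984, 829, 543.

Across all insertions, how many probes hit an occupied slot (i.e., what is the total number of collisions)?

4

504: h=4 → slot 4
986: h=10 → slot 10
569: h=4, h2=6, probe 4,10,3 → slot 3
276: h=1 → slot 1
984: h=11 → slot 11
829: h=4, h2=2, probe 4,6 → slot 6
543: h=4, h2=4, probe 4,8 → slot 8
Table: [∅, 276, ∅, 569, 504, ∅, 829, ∅, 543, ∅, 986, 984, ∅]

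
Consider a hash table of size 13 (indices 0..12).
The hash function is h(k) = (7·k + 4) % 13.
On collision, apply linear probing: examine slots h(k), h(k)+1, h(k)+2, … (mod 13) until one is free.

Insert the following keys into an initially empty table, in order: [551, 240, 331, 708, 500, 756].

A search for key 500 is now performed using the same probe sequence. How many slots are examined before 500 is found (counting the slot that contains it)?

4

551: h=0 → slot 0
240: h=7 → slot 7
331: h=7, probe 7,8 → slot 8
708: h=7, probe 7,8,9 → slot 9
500: h=7, probe 7,8,9,10 → slot 10
756: h=5 → slot 5
Table: [551, —, —, —, —, 756, —, 240, 331, 708, 500, —, —]
Lookup 500: h=7, probe 7,8,9,10 → found at 10.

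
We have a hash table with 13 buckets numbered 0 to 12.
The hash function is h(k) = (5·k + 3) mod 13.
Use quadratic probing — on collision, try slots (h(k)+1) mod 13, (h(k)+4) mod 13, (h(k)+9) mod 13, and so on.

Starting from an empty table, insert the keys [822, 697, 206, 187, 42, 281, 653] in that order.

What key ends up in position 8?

281

Insert 822: h=5, slot 5 empty -> index 5.
Insert 697: h=4, slot 4 empty -> index 4.
Insert 206: h=6, slot 6 empty -> index 6.
Insert 187: h=2, slot 2 empty -> index 2.
Insert 42: h=5, slots 5,6 occupied -> index 9.
Insert 281: h=4, slots 4,5 occupied -> index 8.
Insert 653: h=5, slots 5,6,9 occupied -> index 1.
Table: [., 653, 187, ., 697, 822, 206, ., 281, 42, ., ., .]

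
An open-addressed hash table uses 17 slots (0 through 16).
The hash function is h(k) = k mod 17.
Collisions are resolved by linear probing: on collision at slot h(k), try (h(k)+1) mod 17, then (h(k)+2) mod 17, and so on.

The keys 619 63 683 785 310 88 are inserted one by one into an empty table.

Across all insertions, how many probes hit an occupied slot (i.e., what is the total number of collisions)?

619 hashes to 7; slot 7 is free -> place at 7.
63 hashes to 12; slot 12 is free -> place at 12.
683 hashes to 3; slot 3 is free -> place at 3.
785 hashes to 3; 3 taken -> place at 4.
310 hashes to 4; 4 taken -> place at 5.
88 hashes to 3; 3,4,5 taken -> place at 6.
Table: [—, —, —, 683, 785, 310, 88, 619, —, —, —, —, 63, —, —, —, —]

5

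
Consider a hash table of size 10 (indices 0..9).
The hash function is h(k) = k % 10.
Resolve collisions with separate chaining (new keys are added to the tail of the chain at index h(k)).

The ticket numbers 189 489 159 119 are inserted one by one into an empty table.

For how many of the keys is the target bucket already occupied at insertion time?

189 → bucket 9
489 → bucket 9 (collision)
159 → bucket 9 (collision)
119 → bucket 9 (collision)
Final buckets:
0: .
1: .
2: .
3: .
4: .
5: .
6: .
7: .
8: .
9: 189 -> 489 -> 159 -> 119

3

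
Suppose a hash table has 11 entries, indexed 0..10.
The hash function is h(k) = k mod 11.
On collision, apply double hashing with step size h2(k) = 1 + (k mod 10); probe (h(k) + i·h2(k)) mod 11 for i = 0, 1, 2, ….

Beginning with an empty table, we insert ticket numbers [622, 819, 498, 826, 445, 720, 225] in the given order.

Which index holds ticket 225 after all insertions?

622 hashes to 6; slot 6 is free -> place at 6.
819 hashes to 5; slot 5 is free -> place at 5.
498 hashes to 3; slot 3 is free -> place at 3.
826 hashes to 1; slot 1 is free -> place at 1.
445 hashes to 5, h2=6; 5 taken -> place at 0.
720 hashes to 5, h2=1; 5,6 taken -> place at 7.
225 hashes to 5, h2=6; 5,0,6,1,7 taken -> place at 2.
Table: [445, 826, 225, 498, —, 819, 622, 720, —, —, —]

2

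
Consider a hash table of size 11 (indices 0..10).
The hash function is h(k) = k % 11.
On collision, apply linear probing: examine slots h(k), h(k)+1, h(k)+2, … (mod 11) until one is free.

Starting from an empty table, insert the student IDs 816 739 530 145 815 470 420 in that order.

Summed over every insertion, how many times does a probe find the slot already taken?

10

816: h=2 -> slot 2
739: h=2, probe 2,3 -> slot 3
530: h=2, probe 2,3,4 -> slot 4
145: h=2, probe 2,3,4,5 -> slot 5
815: h=1 -> slot 1
470: h=8 -> slot 8
420: h=2, probe 2,3,4,5,6 -> slot 6
Table: [., 815, 816, 739, 530, 145, 420, ., 470, ., .]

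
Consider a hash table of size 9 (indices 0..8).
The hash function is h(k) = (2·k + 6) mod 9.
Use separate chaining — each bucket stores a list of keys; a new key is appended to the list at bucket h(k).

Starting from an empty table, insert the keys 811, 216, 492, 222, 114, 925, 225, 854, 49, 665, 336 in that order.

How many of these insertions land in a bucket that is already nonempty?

811 → bucket 8
216 → bucket 6
492 → bucket 0
222 → bucket 0 (collision)
114 → bucket 0 (collision)
925 → bucket 2
225 → bucket 6 (collision)
854 → bucket 4
49 → bucket 5
665 → bucket 4 (collision)
336 → bucket 3
Final buckets:
0: 492 -> 222 -> 114
1: ∅
2: 925
3: 336
4: 854 -> 665
5: 49
6: 216 -> 225
7: ∅
8: 811

4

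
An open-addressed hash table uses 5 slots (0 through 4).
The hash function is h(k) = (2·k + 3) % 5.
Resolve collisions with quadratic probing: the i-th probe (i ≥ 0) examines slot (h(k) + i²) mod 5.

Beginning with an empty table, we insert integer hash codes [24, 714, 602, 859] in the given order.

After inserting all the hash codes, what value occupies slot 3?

24 hashes to 1; slot 1 is free -> place at 1.
714 hashes to 1; 1 taken -> place at 2.
602 hashes to 2; 2 taken -> place at 3.
859 hashes to 1; 1,2 taken -> place at 0.
Table: [859, 24, 714, 602, —]

602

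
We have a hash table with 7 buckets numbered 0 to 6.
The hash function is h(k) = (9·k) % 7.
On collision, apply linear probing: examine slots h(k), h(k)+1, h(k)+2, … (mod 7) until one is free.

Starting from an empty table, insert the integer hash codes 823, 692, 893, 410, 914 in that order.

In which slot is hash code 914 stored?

823 hashes to 1; slot 1 is free → place at 1.
692 hashes to 5; slot 5 is free → place at 5.
893 hashes to 1; 1 taken → place at 2.
410 hashes to 1; 1,2 taken → place at 3.
914 hashes to 1; 1,2,3 taken → place at 4.
Table: [-, 823, 893, 410, 914, 692, -]

4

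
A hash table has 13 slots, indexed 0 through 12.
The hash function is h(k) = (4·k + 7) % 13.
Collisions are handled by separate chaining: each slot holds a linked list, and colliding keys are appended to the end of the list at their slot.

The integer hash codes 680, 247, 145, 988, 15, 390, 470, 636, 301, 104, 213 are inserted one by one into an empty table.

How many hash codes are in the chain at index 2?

4

Insert 680: h=10, bucket 10 empty -> new chain.
Insert 247: h=7, bucket 7 empty -> new chain.
Insert 145: h=2, bucket 2 empty -> new chain.
Insert 988: h=7, bucket 7 nonempty -> append to chain.
Insert 15: h=2, bucket 2 nonempty -> append to chain.
Insert 390: h=7, bucket 7 nonempty -> append to chain.
Insert 470: h=2, bucket 2 nonempty -> append to chain.
Insert 636: h=3, bucket 3 empty -> new chain.
Insert 301: h=2, bucket 2 nonempty -> append to chain.
Insert 104: h=7, bucket 7 nonempty -> append to chain.
Insert 213: h=1, bucket 1 empty -> new chain.
Final buckets:
0: —
1: 213
2: 145 -> 15 -> 470 -> 301
3: 636
4: —
5: —
6: —
7: 247 -> 988 -> 390 -> 104
8: —
9: —
10: 680
11: —
12: —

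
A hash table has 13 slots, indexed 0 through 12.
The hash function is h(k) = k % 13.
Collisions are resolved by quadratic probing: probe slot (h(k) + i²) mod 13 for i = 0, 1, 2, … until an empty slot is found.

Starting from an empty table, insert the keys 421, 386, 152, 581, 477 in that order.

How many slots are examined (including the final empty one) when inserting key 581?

421 hashes to 5; slot 5 is free => place at 5.
386 hashes to 9; slot 9 is free => place at 9.
152 hashes to 9; 9 taken => place at 10.
581 hashes to 9; 9,10 taken => place at 0.
477 hashes to 9; 9,10,0,5 taken => place at 12.
Table: [581, —, —, —, —, 421, —, —, —, 386, 152, —, 477]

3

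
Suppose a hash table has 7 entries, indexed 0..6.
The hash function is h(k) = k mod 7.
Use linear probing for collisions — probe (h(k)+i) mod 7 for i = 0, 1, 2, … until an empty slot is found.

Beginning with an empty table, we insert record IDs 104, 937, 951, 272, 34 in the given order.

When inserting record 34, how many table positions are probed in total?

5

104: h=6 -> slot 6
937: h=6, probe 6,0 -> slot 0
951: h=6, probe 6,0,1 -> slot 1
272: h=6, probe 6,0,1,2 -> slot 2
34: h=6, probe 6,0,1,2,3 -> slot 3
Table: [937, 951, 272, 34, _, _, 104]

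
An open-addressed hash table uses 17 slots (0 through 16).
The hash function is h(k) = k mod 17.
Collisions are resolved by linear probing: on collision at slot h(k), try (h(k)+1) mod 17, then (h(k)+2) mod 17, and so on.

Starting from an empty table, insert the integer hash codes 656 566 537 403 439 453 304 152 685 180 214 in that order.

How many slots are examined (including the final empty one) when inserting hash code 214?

656: h=10 -> slot 10
566: h=5 -> slot 5
537: h=10, probe 10,11 -> slot 11
403: h=12 -> slot 12
439: h=14 -> slot 14
453: h=11, probe 11,12,13 -> slot 13
304: h=15 -> slot 15
152: h=16 -> slot 16
685: h=5, probe 5,6 -> slot 6
180: h=10, probe 10,11,12,13,14,15,16,0 -> slot 0
214: h=10, probe 10,11,12,13,14,15,16,0,1 -> slot 1
Table: [180, 214, —, —, —, 566, 685, —, —, —, 656, 537, 403, 453, 439, 304, 152]

9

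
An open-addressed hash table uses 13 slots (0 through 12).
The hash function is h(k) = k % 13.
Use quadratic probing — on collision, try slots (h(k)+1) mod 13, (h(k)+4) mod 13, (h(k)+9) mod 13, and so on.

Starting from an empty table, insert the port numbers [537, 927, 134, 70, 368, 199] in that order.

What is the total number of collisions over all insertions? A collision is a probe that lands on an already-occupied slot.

11

537 hashes to 4; slot 4 is free => place at 4.
927 hashes to 4; 4 taken => place at 5.
134 hashes to 4; 4,5 taken => place at 8.
70 hashes to 5; 5 taken => place at 6.
368 hashes to 4; 4,5,8 taken => place at 0.
199 hashes to 4; 4,5,8,0 taken => place at 7.
Table: [368, ∅, ∅, ∅, 537, 927, 70, 199, 134, ∅, ∅, ∅, ∅]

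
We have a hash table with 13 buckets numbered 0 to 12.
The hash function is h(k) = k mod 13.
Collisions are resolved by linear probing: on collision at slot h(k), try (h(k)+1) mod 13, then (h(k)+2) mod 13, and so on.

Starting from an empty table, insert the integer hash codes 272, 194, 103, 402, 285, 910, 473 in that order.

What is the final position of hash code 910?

272 hashes to 12; slot 12 is free -> place at 12.
194 hashes to 12; 12 taken -> place at 0.
103 hashes to 12; 12,0 taken -> place at 1.
402 hashes to 12; 12,0,1 taken -> place at 2.
285 hashes to 12; 12,0,1,2 taken -> place at 3.
910 hashes to 0; 0,1,2,3 taken -> place at 4.
473 hashes to 5; slot 5 is free -> place at 5.
Table: [194, 103, 402, 285, 910, 473, _, _, _, _, _, _, 272]

4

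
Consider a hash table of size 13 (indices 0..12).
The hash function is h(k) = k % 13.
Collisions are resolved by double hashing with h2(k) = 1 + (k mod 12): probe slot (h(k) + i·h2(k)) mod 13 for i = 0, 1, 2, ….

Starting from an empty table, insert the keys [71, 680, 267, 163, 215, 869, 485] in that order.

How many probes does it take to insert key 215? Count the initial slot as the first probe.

3

Insert 71: h=6, slot 6 empty -> index 6.
Insert 680: h=4, slot 4 empty -> index 4.
Insert 267: h=7, slot 7 empty -> index 7.
Insert 163: h=7, h2=8, slot 7 occupied -> index 2.
Insert 215: h=7, h2=12, slots 7,6 occupied -> index 5.
Insert 869: h=11, slot 11 empty -> index 11.
Insert 485: h=4, h2=6, slot 4 occupied -> index 10.
Table: [., ., 163, ., 680, 215, 71, 267, ., ., 485, 869, .]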